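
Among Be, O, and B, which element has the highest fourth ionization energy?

B

The fourth ionization energy removes an electron from the +3 ion. For each element: Be³⁺ is already 1 electron into the core; O³⁺ still has 3 valence electrons; B³⁺ is the bare [He] core.
Core electrons are held far more tightly than valence electrons, so Be and B top the IE_4 order.
Approximate IE_4 values (kJ/mol): Be 21007, O 7469, B 25026.
So the fourth ionization energies run O < Be < B.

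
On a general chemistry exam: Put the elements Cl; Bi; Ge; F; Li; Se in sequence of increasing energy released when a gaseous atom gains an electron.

Li is in period 2, group 1; F is in period 2, group 17; Cl is in period 3, group 17; Ge is in period 4, group 14; Se is in period 4, group 16; Bi is in period 6, group 15.
Adding an electron releases more energy for atoms nearer the top right (short of the noble gases).
Neither a single period nor a single group — weigh both effects.
Bi > Li: period and group pull opposite ways; the across-period shift dominates (91 vs 60 kJ/mol).
Ge > Bi: the two effects oppose for this pair; the down-group effect wins (119 vs 91 kJ/mol).
Se > Ge: Se lies to the right of Ge in period 4, so the across-period effect alone puts Se higher.
F > Se: relative to Se, both the across-period and down-group shifts push F's electron affinity up.
Cl > F: this pair runs against the simple trend — see the exception note.
Note the exception: Cl has a higher electron affinity than F, contrary to the simple trend — F's small 2p subshell makes the incoming electron feel strong e⁻–e⁻ repulsion, so Cl actually releases more energy on gaining an electron.
Approximate values (kJ/mol): Li 60, F 328, Cl 349, Ge 119, Se 195, Bi 91.
So from lowest to highest: Li < Bi < Ge < Se < F < Cl.

Li < Bi < Ge < Se < F < Cl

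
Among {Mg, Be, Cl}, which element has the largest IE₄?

Be

After 3 electrons have been removed, what remains? Mg³⁺ is already 1 electron into the core; Be³⁺ is already 1 electron into the core; Cl³⁺ still has 4 valence electrons.
Pulling an electron out of a noble-gas core costs far more than removing a remaining valence electron, so Mg and Be sit at the high end of IE_4.
The numbers (kJ/mol): Mg 10543, Be 21007, Cl 5159.
Overall IE_4 order: Cl < Mg < Be.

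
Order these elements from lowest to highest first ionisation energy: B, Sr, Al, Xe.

B is in period 2, group 13; Al is in period 3, group 13; Sr is in period 5, group 2; Xe is in period 5, group 18.
IE₁ increases left→right with effective nuclear charge and decreases top→bottom as the valence shell moves farther out.
These span different periods and groups, so the two trends combine.
Al > Sr: relative to Sr, both the across-period and down-group shifts push Al's first ionization energy up.
B > Al: B sits above Al in group 13, so the down-group effect alone puts B higher.
Xe > B: period and group pull opposite ways; the across-period shift dominates (1170 vs 801 kJ/mol).
Approximate values (kJ/mol): B 801, Al 578, Sr 550, Xe 1170.
So from lowest to highest: Sr < Al < B < Xe.

Sr, Al, B, Xe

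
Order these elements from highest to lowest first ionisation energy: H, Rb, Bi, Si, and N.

N > H > Si > Bi > Rb

H is in period 1, group 1; N is in period 2, group 15; Si is in period 3, group 14; Rb is in period 5, group 1; Bi is in period 6, group 15.
IE₁ increases left→right with effective nuclear charge and decreases top→bottom as the valence shell moves farther out.
Here both period and group differ, so the two effects have to be weighed against each other.
Bi > Rb: the two effects oppose for this pair; the across-period effect wins (703 vs 403 kJ/mol).
Si > Bi: period and group pull opposite ways; the down-group shift dominates (786 vs 703 kJ/mol).
H > Si: the two effects oppose for this pair; the down-group effect wins (1312 vs 786 kJ/mol).
N > H: the two effects oppose for this pair; the across-period effect wins (1402 vs 1312 kJ/mol).
For reference (kJ/mol): H 1312, N 1402, Si 786, Rb 403, Bi 703.
So from highest to lowest: N > H > Si > Bi > Rb.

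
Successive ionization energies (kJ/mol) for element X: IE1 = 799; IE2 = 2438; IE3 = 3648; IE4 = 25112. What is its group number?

Look for the largest jump between consecutive ionization energies: IE4/IE3 ≈ 6.9, far larger than any earlier ratio.
That jump marks the point where a core electron is being removed. So the atom has 3 valence electrons.
A main-group element with 3 valence electrons is in group 13.

Group 13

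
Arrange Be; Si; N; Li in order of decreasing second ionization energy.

Li > N > Be > Si

IE_2 is the cost of taking one more electron from the +1 cation: Be⁺ still has 1 valence electron; Si⁺ still has 3 valence electrons; N⁺ still has 4 valence electrons; Li⁺ is the bare [He] core.
Breaking into a closed-shell core is much more expensive than removing a leftover valence electron — Li has the largest IE_2 here.
Valence configurations: Be⁺ [He]2s¹, Si⁺ [Ne]3s²3p¹, N⁺ [He]2s²2p².
Tabulated IE_2 (kJ/mol): Be 1757, Si 1577, N 2856, Li 7298.
So the second ionization energies run Si < Be < N < Li.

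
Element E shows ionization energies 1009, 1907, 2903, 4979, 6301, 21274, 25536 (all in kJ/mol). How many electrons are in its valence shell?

Look for the largest jump between consecutive ionization energies: IE6/IE5 ≈ 3.4, far larger than any earlier ratio.
That jump marks the point where a core electron is being removed. So the atom has 5 valence electrons.

5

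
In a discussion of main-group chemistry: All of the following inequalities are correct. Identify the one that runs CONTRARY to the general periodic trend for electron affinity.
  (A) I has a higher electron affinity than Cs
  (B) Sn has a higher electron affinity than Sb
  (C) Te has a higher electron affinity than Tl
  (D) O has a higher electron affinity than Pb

(B)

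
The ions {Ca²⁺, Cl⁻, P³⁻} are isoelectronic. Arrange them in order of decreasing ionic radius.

P³⁻, Cl⁻, Ca²⁺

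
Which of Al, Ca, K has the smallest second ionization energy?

Ca

After 1 electron has been removed, what remains? Al⁺ still has 2 valence electrons; Ca⁺ still has 1 valence electron; K⁺ is the bare [Ar] core.
Core electrons are held far more tightly than valence electrons, so K tops the IE_2 order.
Valence configurations: Al⁺ [Ne]3s², Ca⁺ [Ar]4s¹.
Tabulated IE_2 (kJ/mol): Al 1817, Ca 1145, K 3052.
Overall IE_2 order: Ca < Al < K.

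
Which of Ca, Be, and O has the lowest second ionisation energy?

Ca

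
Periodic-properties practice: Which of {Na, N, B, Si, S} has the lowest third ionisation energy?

Si

Consider each +2 ion: Na²⁺ is already 1 electron into the core; N²⁺ still has 3 valence electrons; B²⁺ still has 1 valence electron; Si²⁺ still has 2 valence electrons; S²⁺ still has 4 valence electrons.
Breaking into a closed-shell core is much more expensive than removing a leftover valence electron — Na has the largest IE_3 here.
Valence configurations: N²⁺ [He]2s²2p¹, B²⁺ [He]2s¹, Si²⁺ [Ne]3s², S²⁺ [Ne]3s²3p².
The numbers (kJ/mol): Na 6910, N 4578, B 3660, Si 3232, S 3357.
Overall IE_3 order: Si < S < B < N < Na.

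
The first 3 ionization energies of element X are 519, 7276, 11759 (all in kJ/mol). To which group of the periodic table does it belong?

Group 1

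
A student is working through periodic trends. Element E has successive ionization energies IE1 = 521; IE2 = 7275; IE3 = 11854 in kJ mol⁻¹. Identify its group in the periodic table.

Group 1

Look for the largest jump between consecutive ionization energies: IE2/IE1 ≈ 14.0, far larger than any earlier ratio.
That jump marks the point where a core electron is being removed. So the atom has 1 valence electron.
A main-group element with 1 valence electron is in group 1.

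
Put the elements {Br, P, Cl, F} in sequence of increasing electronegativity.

P, Br, Cl, F

Electronegativity increases across a period and decreases down a group, tracking effective nuclear charge and atomic size.
These span different periods and groups, so the two trends combine.
Br > P: period and group pull opposite ways; the across-period shift dominates (2.96 vs 2.19).
Cl > Br: Cl sits above Br in group 17, so the down-group effect alone puts Cl higher.
F > Cl: they share group 17; the group trend gives F the larger value.
Approximate values (Pauling): F 3.98, P 2.19, Cl 3.16, Br 2.96.
So from lowest to highest: P < Br < Cl < F.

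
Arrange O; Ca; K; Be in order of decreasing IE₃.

IE_3 is the cost of taking one more electron from the +2 cation: O²⁺ still has 4 valence electrons; Ca²⁺ is the bare [Ar] core; K²⁺ is already 1 electron into the core; Be²⁺ is the bare [He] core.
Usually core removal costs more than valence removal, but here the competition is close: a tightly held n=2 valence electron can cost more to remove than an n=3 core electron, so the actual values have to decide it.
Approximate IE_3 values (kJ/mol): O 5300, Ca 4912, K 4420, Be 14849.
Hence IE_3: K < Ca < O < Be.

Be > O > Ca > K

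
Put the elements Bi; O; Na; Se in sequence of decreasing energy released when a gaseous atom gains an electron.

Se > O > Bi > Na

EA tends to increase across a period and decrease down a group, though the pattern is less regular than for IE or radius.
These span different periods and groups, so the two trends combine.
Bi > Na: period and group pull opposite ways; the across-period shift dominates (91 vs 53 kJ/mol).
O > Bi: relative to Bi, both the across-period and down-group shifts push O's electron affinity up.
Se > O: this pair runs against the simple trend — see the exception note.
Note the exception: Se has a higher electron affinity than O, contrary to the simple trend — O's compact 2p subshell gives strong electron–electron repulsion on the added electron.
For reference (kJ/mol): O 141, Na 53, Se 195, Bi 91.
So from highest to lowest: Se > O > Bi > Na.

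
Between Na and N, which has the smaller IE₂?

N

The second ionization energy removes an electron from the +1 ion. For each element: Na⁺ is the bare [Ne] core; N⁺ still has 4 valence electrons.
Pulling an electron out of a noble-gas core costs far more than removing a remaining valence electron, so Na sits at the high end of IE_2.
Approximate IE_2 values (kJ/mol): Na 4562, N 2856.
So the second ionization energies run N < Na.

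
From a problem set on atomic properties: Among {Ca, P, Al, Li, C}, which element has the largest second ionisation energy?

Consider each +1 ion: Ca⁺ still has 1 valence electron; P⁺ still has 4 valence electrons; Al⁺ still has 2 valence electrons; Li⁺ is the bare [He] core; C⁺ still has 3 valence electrons.
Pulling an electron out of a noble-gas core costs far more than removing a remaining valence electron, so Li sits at the high end of IE_2.
Valence configurations: Ca⁺ [Ar]4s¹, P⁺ [Ne]3s²3p², Al⁺ [Ne]3s², C⁺ [He]2s²2p¹.
Approximate IE_2 values (kJ/mol): Ca 1145, P 1907, Al 1817, Li 7298, C 2353.
Putting it together, IE_2: Ca < Al < P < C < Li.

Li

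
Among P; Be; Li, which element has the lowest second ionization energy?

Be

IE_2 is the cost of taking one more electron from the +1 cation: P⁺ still has 4 valence electrons; Be⁺ still has 1 valence electron; Li⁺ is the bare [He] core.
Pulling an electron out of a noble-gas core costs far more than removing a remaining valence electron, so Li sits at the high end of IE_2.
Valence configurations: P⁺ [Ne]3s²3p², Be⁺ [He]2s¹.
Approximate IE_2 values (kJ/mol): P 1907, Be 1757, Li 7298.
Overall IE_2 order: Be < P < Li.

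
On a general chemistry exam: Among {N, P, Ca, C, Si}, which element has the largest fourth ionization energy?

N

IE_4 is the cost of taking one more electron from the +3 cation: N³⁺ still has 2 valence electrons; P³⁺ still has 2 valence electrons; Ca³⁺ is already 1 electron into the core; C³⁺ still has 1 valence electron; Si³⁺ still has 1 valence electron.
Usually core removal costs more than valence removal, but here the competition is close: a tightly held n=2 valence electron can cost more to remove than an n=3 core electron, so the actual values have to decide it.
Valence configurations: N³⁺ [He]2s², P³⁺ [Ne]3s², C³⁺ [He]2s¹, Si³⁺ [Ne]3s¹.
Approximate IE_4 values (kJ/mol): N 7475, P 4964, Ca 6491, C 6223, Si 4356.
Putting it together, IE_4: Si < P < C < Ca < N.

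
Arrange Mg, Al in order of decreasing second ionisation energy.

After 1 electron has been removed, what remains? Mg⁺ still has 1 valence electron; Al⁺ still has 2 valence electrons.
All are still removing valence electrons, so compare the +1 ions as you would atoms: IE_2 generally rises across a period (higher Z_eff) and falls down a group (larger shell), subject to the usual subshell exceptions.
Valence configurations: Mg⁺ [Ne]3s¹, Al⁺ [Ne]3s².
The numbers (kJ/mol): Mg 1451, Al 1817.
Overall IE_2 order: Mg < Al.

Al > Mg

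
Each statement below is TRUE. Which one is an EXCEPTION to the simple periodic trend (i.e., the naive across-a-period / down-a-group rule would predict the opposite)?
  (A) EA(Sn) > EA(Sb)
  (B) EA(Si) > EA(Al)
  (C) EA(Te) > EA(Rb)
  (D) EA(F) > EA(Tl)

(A)

The general trend: electron affinity increases across a period and decreases down a group.
(A) Sn (period 5, group 14) vs Sb (period 5, group 15): the stated order contradicts the simple trend.
(B) Si (period 3, group 14) vs Al (period 3, group 13): the stated order agrees with the simple trend.
(C) Te (period 5, group 16) vs Rb (period 5, group 1): the stated order agrees with the simple trend.
(D) F (period 2, group 17) vs Tl (period 6, group 13): the stated order agrees with the simple trend.
The exception is (A): adding an electron to Sb's half-filled 5p³ is unfavourable, so Sn has the more exothermic EA.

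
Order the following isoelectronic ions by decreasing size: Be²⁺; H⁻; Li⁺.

H⁻, Li⁺, Be²⁺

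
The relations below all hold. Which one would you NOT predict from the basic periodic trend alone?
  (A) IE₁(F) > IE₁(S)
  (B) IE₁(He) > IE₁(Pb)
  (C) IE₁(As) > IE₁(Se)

The general trend: first ionisation energy increases across a period and decreases down a group.
(A) F (period 2, group 17) vs S (period 3, group 16): the stated order agrees with the simple trend.
(B) He (period 1, group 18) vs Pb (period 6, group 14): the stated order agrees with the simple trend.
(C) As (period 4, group 15) vs Se (period 4, group 16): the stated order contradicts the simple trend.
The exception is (C): Se (4p⁴) ionizes more easily than half-filled As (4p³).

(C)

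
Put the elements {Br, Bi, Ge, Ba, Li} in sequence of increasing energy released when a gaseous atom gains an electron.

Li is in period 2, group 1; Ge is in period 4, group 14; Br is in period 4, group 17; Ba is in period 6, group 2; Bi is in period 6, group 15.
Adding an electron releases more energy for atoms nearer the top right (short of the noble gases).
These span different periods and groups, so the two trends combine.
Li > Ba: period and group pull opposite ways; the down-group shift dominates (60 vs 14 kJ/mol).
Bi > Li: period and group pull opposite ways; the across-period shift dominates (91 vs 60 kJ/mol).
Ge > Bi: period and group pull opposite ways; the down-group shift dominates (119 vs 91 kJ/mol).
Br > Ge: Br lies to the right of Ge in period 4, so the across-period effect alone puts Br higher.
Approximate values (kJ/mol): Li 60, Ge 119, Br 325, Ba 14, Bi 91.
So from lowest to highest: Ba < Li < Bi < Ge < Br.

Ba < Li < Bi < Ge < Br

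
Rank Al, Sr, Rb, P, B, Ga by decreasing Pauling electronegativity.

P > B > Ga > Al > Sr > Rb

B is in period 2, group 13; Al is in period 3, group 13; P is in period 3, group 15; Ga is in period 4, group 13; Rb is in period 5, group 1; Sr is in period 5, group 2.
Electronegativity increases across a period and decreases down a group, tracking effective nuclear charge and atomic size.
Here both period and group differ, so the two effects have to be weighed against each other.
Sr > Rb: both are in period 5; the period trend gives Sr the larger value.
Al > Sr: relative to Sr, both the across-period and down-group shifts push Al's electronegativity up.
Ga > Al: this pair runs against the simple trend — see the exception note.
B > Ga: they share group 13; the group trend gives B the larger value.
P > B: the two effects oppose for this pair; the across-period effect wins (2.19 vs 2.04).
Note the exception: Ga has a higher electronegativity than Al, contrary to the simple trend — poor shielding by filled d (and f) subshells raises the heavier element's effective nuclear charge more than the simple down-group trend predicts.
Approximate values (Pauling): B 2.04, Al 1.61, P 2.19, Ga 1.81, Rb 0.82, Sr 0.95.
So from highest to lowest: P > B > Ga > Al > Sr > Rb.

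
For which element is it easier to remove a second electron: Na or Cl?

Cl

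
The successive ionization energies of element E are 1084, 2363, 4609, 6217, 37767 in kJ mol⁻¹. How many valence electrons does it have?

4

Look for the largest jump between consecutive ionization energies: IE5/IE4 ≈ 6.1, far larger than any earlier ratio.
That jump marks the point where a core electron is being removed. So the atom has 4 valence electrons.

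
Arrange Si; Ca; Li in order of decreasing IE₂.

After 1 electron has been removed, what remains? Si⁺ still has 3 valence electrons; Ca⁺ still has 1 valence electron; Li⁺ is the bare [He] core.
Pulling an electron out of a noble-gas core costs far more than removing a remaining valence electron, so Li sits at the high end of IE_2.
Valence configurations: Si⁺ [Ne]3s²3p¹, Ca⁺ [Ar]4s¹.
The numbers (kJ/mol): Si 1577, Ca 1145, Li 7298.
Hence IE_2: Ca < Si < Li.

Li, Si, Ca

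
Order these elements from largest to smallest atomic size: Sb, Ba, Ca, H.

Across a period the added protons contract the valence shell; down a group each new principal shell makes the atom larger.
These span different periods and groups, so the two trends combine.
Sb > H: the two effects oppose for this pair; the down-group effect wins (140 vs 32 pm).
Ca > Sb: the two effects oppose for this pair; the across-period effect wins (171 vs 140 pm).
Ba > Ca: they share group 2; the group trend gives Ba the larger value.
Tabulated atomic radius (pm): H 32, Ca 171, Sb 140, Ba 196.
So from largest to smallest: Ba > Ca > Sb > H.

Ba > Ca > Sb > H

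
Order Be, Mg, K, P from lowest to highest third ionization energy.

P, K, Mg, Be

Consider each +2 ion: Be²⁺ is the bare [He] core; Mg²⁺ is the bare [Ne] core; K²⁺ is already 1 electron into the core; P²⁺ still has 3 valence electrons.
Core electrons are held far more tightly than valence electrons, so K, Mg and Be top the IE_3 order.
Tabulated IE_3 (kJ/mol): Be 14849, Mg 7733, K 4420, P 2914.
Hence IE_3: P < K < Mg < Be.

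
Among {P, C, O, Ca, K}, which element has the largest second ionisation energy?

After 1 electron has been removed, what remains? P⁺ still has 4 valence electrons; C⁺ still has 3 valence electrons; O⁺ still has 5 valence electrons; Ca⁺ still has 1 valence electron; K⁺ is the bare [Ar] core.
Usually core removal costs more than valence removal, but here the competition is close: a tightly held n=2 valence electron can cost more to remove than an n=3 core electron, so the actual values have to decide it.
Valence configurations: P⁺ [Ne]3s²3p², C⁺ [He]2s²2p¹, O⁺ [He]2s²2p³, Ca⁺ [Ar]4s¹.
The numbers (kJ/mol): P 1907, C 2353, O 3388, Ca 1145, K 3052.
Overall IE_2 order: Ca < P < C < K < O.

O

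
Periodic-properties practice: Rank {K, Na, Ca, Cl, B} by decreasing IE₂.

The second ionization energy removes an electron from the +1 ion. For each element: K⁺ is the bare [Ar] core; Na⁺ is the bare [Ne] core; Ca⁺ still has 1 valence electron; Cl⁺ still has 6 valence electrons; B⁺ still has 2 valence electrons.
Core electrons are held far more tightly than valence electrons, so K and Na top the IE_2 order.
Valence configurations: Ca⁺ [Ar]4s¹, Cl⁺ [Ne]3s²3p⁴, B⁺ [He]2s².
Tabulated IE_2 (kJ/mol): K 3052, Na 4562, Ca 1145, Cl 2298, B 2427.
So the second ionization energies run Ca < Cl < B < K < Na.

Na > K > B > Cl > Ca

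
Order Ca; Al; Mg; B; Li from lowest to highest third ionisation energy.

Al < B < Ca < Mg < Li

After 2 electrons have been removed, what remains? Ca²⁺ is the bare [Ar] core; Al²⁺ still has 1 valence electron; Mg²⁺ is the bare [Ne] core; B²⁺ still has 1 valence electron; Li²⁺ is already 1 electron into the core.
Breaking into a closed-shell core is much more expensive than removing a leftover valence electron — Ca, Mg and Li have the largest IE_3 here.
Valence configurations: Al²⁺ [Ne]3s¹, B²⁺ [He]2s¹.
The numbers (kJ/mol): Ca 4912, Al 2745, Mg 7733, B 3660, Li 11815.
Hence IE_3: Al < B < Ca < Mg < Li.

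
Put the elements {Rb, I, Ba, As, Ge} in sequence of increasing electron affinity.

Adding an electron releases more energy for atoms nearer the top right (short of the noble gases).
Here both period and group differ, so the two effects have to be weighed against each other.
Rb > Ba: the two effects oppose for this pair; the down-group effect wins (47 vs 14 kJ/mol).
As > Rb: both effects reinforce here, so As is clearly the higher of the two.
Ge > As: this pair runs against the simple trend — see the exception note.
I > Ge: the two effects oppose for this pair; the across-period effect wins (295 vs 119 kJ/mol).
Note the exception: Ge has a higher electron affinity than As, contrary to the simple trend — adding an electron to As's half-filled 4p³ is unfavourable, so Ge (4p²) has the more exothermic EA.
For reference (kJ/mol): Ge 119, As 78, Rb 47, I 295, Ba 14.
So from lowest to highest: Ba < Rb < As < Ge < I.

Ba, Rb, As, Ge, I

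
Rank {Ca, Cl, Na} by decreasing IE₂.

The second ionization energy removes an electron from the +1 ion. For each element: Ca⁺ still has 1 valence electron; Cl⁺ still has 6 valence electrons; Na⁺ is the bare [Ne] core.
Core electrons are held far more tightly than valence electrons, so Na tops the IE_2 order.
Valence configurations: Ca⁺ [Ar]4s¹, Cl⁺ [Ne]3s²3p⁴.
The numbers (kJ/mol): Ca 1145, Cl 2298, Na 4562.
So the second ionization energies run Ca < Cl < Na.

Na > Cl > Ca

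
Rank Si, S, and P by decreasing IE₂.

The second ionization energy removes an electron from the +1 ion. For each element: Si⁺ still has 3 valence electrons; S⁺ still has 5 valence electrons; P⁺ still has 4 valence electrons.
All are still removing valence electrons, so compare the +1 ions as you would atoms: IE_2 generally rises across a period (higher Z_eff) and falls down a group (larger shell), subject to the usual subshell exceptions.
Valence configurations: Si⁺ [Ne]3s²3p¹, S⁺ [Ne]3s²3p³, P⁺ [Ne]3s²3p².
Approximate IE_2 values (kJ/mol): Si 1577, S 2252, P 1907.
Putting it together, IE_2: Si < P < S.

S > P > Si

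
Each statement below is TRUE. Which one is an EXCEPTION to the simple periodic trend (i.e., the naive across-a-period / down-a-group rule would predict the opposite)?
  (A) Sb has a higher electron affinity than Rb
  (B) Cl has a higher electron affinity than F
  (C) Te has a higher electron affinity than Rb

(B)

The general trend: electron affinity increases across a period and decreases down a group.
(A) Sb (period 5, group 15) vs Rb (period 5, group 1): the stated order agrees with the simple trend.
(B) Cl (period 3, group 17) vs F (period 2, group 17): the stated order contradicts the simple trend.
(C) Te (period 5, group 16) vs Rb (period 5, group 1): the stated order agrees with the simple trend.
The exception is (B): F's small 2p subshell makes the incoming electron feel strong e⁻–e⁻ repulsion, so Cl actually releases more energy on gaining an electron.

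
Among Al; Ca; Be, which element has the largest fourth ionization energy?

After 3 electrons have been removed, what remains? Al³⁺ is the bare [Ne] core; Ca³⁺ is already 1 electron into the core; Be³⁺ is already 1 electron into the core.
All of these are removing an electron from a noble-gas core or deeper; the smaller core (lower principal quantum number) is held far more tightly, and within a period the higher nuclear charge binds the same core more tightly.
Approximate IE_4 values (kJ/mol): Al 11577, Ca 6491, Be 21007.
Overall IE_4 order: Ca < Al < Be.

Be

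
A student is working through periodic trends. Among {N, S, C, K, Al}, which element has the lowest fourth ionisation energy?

S

The fourth ionization energy removes an electron from the +3 ion. For each element: N³⁺ still has 2 valence electrons; S³⁺ still has 3 valence electrons; C³⁺ still has 1 valence electron; K³⁺ is already 2 electrons into the core; Al³⁺ is the bare [Ne] core.
Usually core removal costs more than valence removal, but here the competition is close: a tightly held n=2 valence electron can cost more to remove than an n=3 core electron, so the actual values have to decide it.
Valence configurations: N³⁺ [He]2s², S³⁺ [Ne]3s²3p¹, C³⁺ [He]2s¹.
Approximate IE_4 values (kJ/mol): N 7475, S 4556, C 6223, K 5877, Al 11577.
So the fourth ionization energies run S < K < C < N < Al.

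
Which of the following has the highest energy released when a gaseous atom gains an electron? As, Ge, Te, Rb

Te

Atoms with high Z_eff and room in the valence shell (especially the halogens) have the most exothermic electron affinities.
Neither a single period nor a single group — weigh both effects.
As > Rb: both effects reinforce here, so As is clearly the higher of the two.
Ge > As: this pair runs against the simple trend — see the exception note.
Te > Ge: period and group pull opposite ways; the across-period shift dominates (190 vs 119 kJ/mol).
Note the exception: Ge has a higher electron affinity than As, contrary to the simple trend — adding an electron to As's half-filled 4p³ is unfavourable, so Ge (4p²) has the more exothermic EA.
Tabulated electron affinity (kJ/mol): Ge 119, As 78, Rb 47, Te 190.
The highest energy released when a gaseous atom gains an electron among these belongs to Te.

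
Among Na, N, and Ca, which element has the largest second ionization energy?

Na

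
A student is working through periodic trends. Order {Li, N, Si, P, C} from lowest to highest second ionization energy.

Consider each +1 ion: Li⁺ is the bare [He] core; N⁺ still has 4 valence electrons; Si⁺ still has 3 valence electrons; P⁺ still has 4 valence electrons; C⁺ still has 3 valence electrons.
Breaking into a closed-shell core is much more expensive than removing a leftover valence electron — Li has the largest IE_2 here.
Valence configurations: N⁺ [He]2s²2p², Si⁺ [Ne]3s²3p¹, P⁺ [Ne]3s²3p², C⁺ [He]2s²2p¹.
The numbers (kJ/mol): Li 7298, N 2856, Si 1577, P 1907, C 2353.
So the second ionization energies run Si < P < C < N < Li.

Si < P < C < N < Li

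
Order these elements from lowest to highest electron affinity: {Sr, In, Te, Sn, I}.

Electron affinity generally becomes more exothermic across a period toward the halogens and less exothermic down a group.
All lie in period 5, so electron affinity increases left to right.
So from lowest to highest: Sr < In < Sn < Te < I.

Sr, In, Sn, Te, I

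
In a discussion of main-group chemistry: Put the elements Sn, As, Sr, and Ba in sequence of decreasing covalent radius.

As is in period 4, group 15; Sr is in period 5, group 2; Sn is in period 5, group 14; Ba is in period 6, group 2.
Moving right in a period, electrons are added to the same shell under a stronger nuclear pull, so atoms get smaller; moving down, a new shell is opened and atoms get larger.
Neither a single period nor a single group — weigh both effects.
Sn > As: both effects reinforce here, so Sn is clearly the larger of the two.
Sr > Sn: both are in period 5; the period trend gives Sr the larger value.
Ba > Sr: Ba sits below Sr in group 2, so the down-group effect alone puts Ba larger.
For reference (pm): As 121, Sr 185, Sn 140, Ba 196.
So from largest to smallest: Ba > Sr > Sn > As.

Ba, Sr, Sn, As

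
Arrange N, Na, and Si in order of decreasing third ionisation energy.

Na, N, Si

IE_3 is the cost of taking one more electron from the +2 cation: N²⁺ still has 3 valence electrons; Na²⁺ is already 1 electron into the core; Si²⁺ still has 2 valence electrons.
Core electrons are held far more tightly than valence electrons, so Na tops the IE_3 order.
Valence configurations: N²⁺ [He]2s²2p¹, Si²⁺ [Ne]3s².
Tabulated IE_3 (kJ/mol): N 4578, Na 6910, Si 3232.
Hence IE_3: Si < N < Na.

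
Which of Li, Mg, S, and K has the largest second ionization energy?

Li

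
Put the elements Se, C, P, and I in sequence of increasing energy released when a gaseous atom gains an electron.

C is in period 2, group 14; P is in period 3, group 15; Se is in period 4, group 16; I is in period 5, group 17.
EA tends to increase across a period and decrease down a group, though the pattern is less regular than for IE or radius.
These sit on a diagonal, where the across-period and down-group effects partly cancel.
C > P: period and group pull opposite ways; the down-group shift dominates (122 vs 72 kJ/mol).
Se > C: period and group pull opposite ways; the across-period shift dominates (195 vs 122 kJ/mol).
I > Se: period and group pull opposite ways; the across-period shift dominates (295 vs 195 kJ/mol).
For reference (kJ/mol): C 122, P 72, Se 195, I 295.
So from lowest to highest: P < C < Se < I.

P < C < Se < I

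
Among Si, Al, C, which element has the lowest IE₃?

After 2 electrons have been removed, what remains? Si²⁺ still has 2 valence electrons; Al²⁺ still has 1 valence electron; C²⁺ still has 2 valence electrons.
All are still removing valence electrons, so compare the +2 ions as you would atoms: IE_3 generally rises across a period (higher Z_eff) and falls down a group (larger shell), subject to the usual subshell exceptions.
Valence configurations: Si²⁺ [Ne]3s², Al²⁺ [Ne]3s¹, C²⁺ [He]2s².
Tabulated IE_3 (kJ/mol): Si 3232, Al 2745, C 4620.
Hence IE_3: Al < Si < C.

Al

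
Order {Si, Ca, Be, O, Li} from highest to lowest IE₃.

After 2 electrons have been removed, what remains? Si²⁺ still has 2 valence electrons; Ca²⁺ is the bare [Ar] core; Be²⁺ is the bare [He] core; O²⁺ still has 4 valence electrons; Li²⁺ is already 1 electron into the core.
Usually core removal costs more than valence removal, but here the competition is close: a tightly held n=2 valence electron can cost more to remove than an n=3 core electron, so the actual values have to decide it.
Valence configurations: Si²⁺ [Ne]3s², O²⁺ [He]2s²2p².
Approximate IE_3 values (kJ/mol): Si 3232, Ca 4912, Be 14849, O 5300, Li 11815.
Putting it together, IE_3: Si < Ca < O < Li < Be.

Be > Li > O > Ca > Si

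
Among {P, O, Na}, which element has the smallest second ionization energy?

P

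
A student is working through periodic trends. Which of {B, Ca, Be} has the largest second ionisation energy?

B

IE_2 is the cost of taking one more electron from the +1 cation: B⁺ still has 2 valence electrons; Ca⁺ still has 1 valence electron; Be⁺ still has 1 valence electron.
All are still removing valence electrons, so compare the +1 ions as you would atoms: IE_2 generally rises across a period (higher Z_eff) and falls down a group (larger shell), subject to the usual subshell exceptions.
Valence configurations: B⁺ [He]2s², Ca⁺ [Ar]4s¹, Be⁺ [He]2s¹.
Tabulated IE_2 (kJ/mol): B 2427, Ca 1145, Be 1757.
Putting it together, IE_2: Ca < Be < B.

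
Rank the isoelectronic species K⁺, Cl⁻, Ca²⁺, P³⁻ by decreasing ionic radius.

All of these have 18 electrons, so size is governed by nuclear charge alone: the more protons, the stronger the pull on the same electron cloud, and the smaller the ion.
Nuclear charges: Ca²⁺ (Z=20), K⁺ (Z=19), Cl⁻ (Z=17), P³⁻ (Z=15).
Largest to smallest: P³⁻ > Cl⁻ > K⁺ > Ca²⁺.

P³⁻, Cl⁻, K⁺, Ca²⁺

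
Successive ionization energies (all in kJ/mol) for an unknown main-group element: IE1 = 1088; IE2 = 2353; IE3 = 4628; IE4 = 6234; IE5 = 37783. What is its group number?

Group 14

Look for the largest jump between consecutive ionization energies: IE5/IE4 ≈ 6.1, far larger than any earlier ratio.
That jump marks the point where a core electron is being removed. So the atom has 4 valence electrons.
A main-group element with 4 valence electrons is in group 14.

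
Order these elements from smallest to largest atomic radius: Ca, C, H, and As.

H < C < As < Ca

H is in period 1, group 1; C is in period 2, group 14; Ca is in period 4, group 2; As is in period 4, group 15.
Across a period the added protons contract the valence shell; down a group each new principal shell makes the atom larger.
Neither a single period nor a single group — weigh both effects.
C > H: period and group pull opposite ways; the down-group shift dominates (75 vs 32 pm).
As > C: the two effects oppose for this pair; the down-group effect wins (121 vs 75 pm).
Ca > As: both are in period 4; the period trend gives Ca the larger value.
Tabulated atomic radius (pm): H 32, C 75, Ca 171, As 121.
So from smallest to largest: H < C < As < Ca.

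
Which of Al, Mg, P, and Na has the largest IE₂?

IE_2 is the cost of taking one more electron from the +1 cation: Al⁺ still has 2 valence electrons; Mg⁺ still has 1 valence electron; P⁺ still has 4 valence electrons; Na⁺ is the bare [Ne] core.
Core electrons are held far more tightly than valence electrons, so Na tops the IE_2 order.
Valence configurations: Al⁺ [Ne]3s², Mg⁺ [Ne]3s¹, P⁺ [Ne]3s²3p².
The numbers (kJ/mol): Al 1817, Mg 1451, P 1907, Na 4562.
Hence IE_2: Mg < Al < P < Na.

Na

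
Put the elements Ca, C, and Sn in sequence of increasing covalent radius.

C, Sn, Ca

C is in period 2, group 14; Ca is in period 4, group 2; Sn is in period 5, group 14.
Radius decreases left→right (rising Z_eff, same n) and increases top→bottom (higher n).
Neither a single period nor a single group — weigh both effects.
Sn > C: Sn sits below C in group 14, so the down-group effect alone puts Sn larger.
Ca > Sn: the two effects oppose for this pair; the across-period effect wins (171 vs 140 pm).
Approximate values (pm): C 75, Ca 171, Sn 140.
So from smallest to largest: C < Sn < Ca.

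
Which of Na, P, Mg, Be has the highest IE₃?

Be

The third ionization energy removes an electron from the +2 ion. For each element: Na²⁺ is already 1 electron into the core; P²⁺ still has 3 valence electrons; Mg²⁺ is the bare [Ne] core; Be²⁺ is the bare [He] core.
Core electrons are held far more tightly than valence electrons, so Na, Mg and Be top the IE_3 order.
Tabulated IE_3 (kJ/mol): Na 6910, P 2914, Mg 7733, Be 14849.
Putting it together, IE_3: P < Na < Mg < Be.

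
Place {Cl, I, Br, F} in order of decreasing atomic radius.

F is in period 2, group 17; Cl is in period 3, group 17; Br is in period 4, group 17; I is in period 5, group 17.
Across a period the added protons contract the valence shell; down a group each new principal shell makes the atom larger.
All are in group 17, so atomic radius increases down the group.
So from largest to smallest: I > Br > Cl > F.

I > Br > Cl > F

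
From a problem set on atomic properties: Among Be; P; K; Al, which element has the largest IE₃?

Be

Consider each +2 ion: Be²⁺ is the bare [He] core; P²⁺ still has 3 valence electrons; K²⁺ is already 1 electron into the core; Al²⁺ still has 1 valence electron.
Pulling an electron out of a noble-gas core costs far more than removing a remaining valence electron, so K and Be sit at the high end of IE_3.
Valence configurations: P²⁺ [Ne]3s²3p¹, Al²⁺ [Ne]3s¹.
Approximate IE_3 values (kJ/mol): Be 14849, P 2914, K 4420, Al 2745.
So the third ionization energies run Al < P < K < Be.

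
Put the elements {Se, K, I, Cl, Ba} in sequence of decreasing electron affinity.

EA tends to increase across a period and decrease down a group, though the pattern is less regular than for IE or radius.
Neither a single period nor a single group — weigh both effects.
K > Ba: period and group pull opposite ways; the down-group shift dominates (48 vs 14 kJ/mol).
Se > K: both are in period 4; the period trend gives Se the larger value.
I > Se: the two effects oppose for this pair; the across-period effect wins (295 vs 195 kJ/mol).
Cl > I: Cl sits above I in group 17, so the down-group effect alone puts Cl higher.
Tabulated electron affinity (kJ/mol): Cl 349, K 48, Se 195, I 295, Ba 14.
So from highest to lowest: Cl > I > Se > K > Ba.

Cl, I, Se, K, Ba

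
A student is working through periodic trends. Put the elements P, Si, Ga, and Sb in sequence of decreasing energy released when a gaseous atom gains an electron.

Si > Sb > P > Ga

Si is in period 3, group 14; P is in period 3, group 15; Ga is in period 4, group 13; Sb is in period 5, group 15.
Electron affinity generally becomes more exothermic across a period toward the halogens and less exothermic down a group.
Here both period and group differ, so the two effects have to be weighed against each other.
P > Ga: both effects reinforce here, so P is clearly the higher of the two.
Sb > P: this pair runs against the simple trend — see the exception note.
Si > Sb: period and group pull opposite ways; the down-group shift dominates (134 vs 103 kJ/mol).
Note the exception: Sb has a higher electron affinity than P, contrary to the simple trend — both are half-filled np³, but the pairing/repulsion penalty for the added electron shrinks as the p orbitals become larger and more diffuse down the group, and for Sb that outweighs the weaker nuclear attraction.
Note the exception: Si has a higher electron affinity than P, contrary to the simple trend — adding an electron to P's half-filled 3p³ is unfavourable, so Si (3p²) has the more exothermic EA.
Tabulated electron affinity (kJ/mol): Si 134, P 72, Ga 29, Sb 103.
So from highest to lowest: Si > Sb > P > Ga.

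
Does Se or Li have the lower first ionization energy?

Li is in period 2, group 1; Se is in period 4, group 16.
IE₁ increases left→right with effective nuclear charge and decreases top→bottom as the valence shell moves farther out.
Here both period and group differ, so the two effects have to be weighed against each other.
Se > Li: the two effects oppose for this pair; the across-period effect wins (941 vs 520 kJ/mol).
For reference (kJ/mol): Li 520, Se 941.
So Li has the lower first ionization energy (Li < Se).

Li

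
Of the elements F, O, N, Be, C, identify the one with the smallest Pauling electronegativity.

Atoms toward the upper right of the periodic table pull bonding electrons most strongly.
All lie in period 2, so electronegativity increases left to right.
The smallest Pauling electronegativity among these belongs to Be.

Be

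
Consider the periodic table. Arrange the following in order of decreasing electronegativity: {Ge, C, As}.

C is in period 2, group 14; Ge is in period 4, group 14; As is in period 4, group 15.
Atoms toward the upper right of the periodic table pull bonding electrons most strongly.
Here both period and group differ, so the two effects have to be weighed against each other.
As > Ge: As lies to the right of Ge in period 4, so the across-period effect alone puts As higher.
C > As: the two effects oppose for this pair; the down-group effect wins (2.55 vs 2.18).
Approximate values (Pauling): C 2.55, Ge 2.01, As 2.18.
So from highest to lowest: C > As > Ge.

C > As > Ge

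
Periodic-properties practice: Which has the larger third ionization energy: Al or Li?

Li

Consider each +2 ion: Al²⁺ still has 1 valence electron; Li²⁺ is already 1 electron into the core.
Breaking into a closed-shell core is much more expensive than removing a leftover valence electron — Li has the largest IE_3 here.
Approximate IE_3 values (kJ/mol): Al 2745, Li 11815.
Putting it together, IE_3: Al < Li.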